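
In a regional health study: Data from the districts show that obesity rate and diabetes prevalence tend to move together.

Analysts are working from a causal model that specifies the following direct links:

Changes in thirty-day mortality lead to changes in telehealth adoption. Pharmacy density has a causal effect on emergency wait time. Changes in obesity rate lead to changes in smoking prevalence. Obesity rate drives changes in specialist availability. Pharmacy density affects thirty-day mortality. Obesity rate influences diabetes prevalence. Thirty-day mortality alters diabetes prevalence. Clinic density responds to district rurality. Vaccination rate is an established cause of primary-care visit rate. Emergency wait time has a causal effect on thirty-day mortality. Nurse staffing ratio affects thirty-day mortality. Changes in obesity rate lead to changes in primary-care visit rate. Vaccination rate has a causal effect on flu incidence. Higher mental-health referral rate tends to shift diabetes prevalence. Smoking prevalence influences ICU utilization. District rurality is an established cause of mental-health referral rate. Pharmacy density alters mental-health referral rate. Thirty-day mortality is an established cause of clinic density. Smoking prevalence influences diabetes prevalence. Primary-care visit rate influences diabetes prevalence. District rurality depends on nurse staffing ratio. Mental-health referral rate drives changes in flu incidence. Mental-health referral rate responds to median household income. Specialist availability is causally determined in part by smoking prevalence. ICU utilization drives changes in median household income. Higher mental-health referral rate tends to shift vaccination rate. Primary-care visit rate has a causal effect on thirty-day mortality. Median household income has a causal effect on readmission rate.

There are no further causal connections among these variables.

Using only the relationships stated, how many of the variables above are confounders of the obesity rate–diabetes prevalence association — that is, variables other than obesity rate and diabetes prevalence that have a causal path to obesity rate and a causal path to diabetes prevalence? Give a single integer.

0

No listed variable has a causal path to both obesity rate and diabetes prevalence, so there are no common causes.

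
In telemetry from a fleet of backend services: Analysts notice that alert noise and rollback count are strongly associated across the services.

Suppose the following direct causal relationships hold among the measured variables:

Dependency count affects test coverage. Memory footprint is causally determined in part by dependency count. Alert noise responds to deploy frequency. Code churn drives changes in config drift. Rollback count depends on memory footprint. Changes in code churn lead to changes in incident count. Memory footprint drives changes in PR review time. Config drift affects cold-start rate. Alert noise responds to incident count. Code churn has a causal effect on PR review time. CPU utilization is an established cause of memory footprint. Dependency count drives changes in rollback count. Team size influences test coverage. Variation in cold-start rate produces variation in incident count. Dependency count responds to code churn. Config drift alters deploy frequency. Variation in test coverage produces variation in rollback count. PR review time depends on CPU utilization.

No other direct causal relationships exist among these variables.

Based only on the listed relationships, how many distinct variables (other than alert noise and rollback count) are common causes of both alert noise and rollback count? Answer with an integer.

The common causes are: code churn (to alert noise via code churn → incident count → alert noise; to rollback count via code churn → dependency count → rollback count).
Every other variable lacks a causal path to at least one of alert noise and rollback count.

1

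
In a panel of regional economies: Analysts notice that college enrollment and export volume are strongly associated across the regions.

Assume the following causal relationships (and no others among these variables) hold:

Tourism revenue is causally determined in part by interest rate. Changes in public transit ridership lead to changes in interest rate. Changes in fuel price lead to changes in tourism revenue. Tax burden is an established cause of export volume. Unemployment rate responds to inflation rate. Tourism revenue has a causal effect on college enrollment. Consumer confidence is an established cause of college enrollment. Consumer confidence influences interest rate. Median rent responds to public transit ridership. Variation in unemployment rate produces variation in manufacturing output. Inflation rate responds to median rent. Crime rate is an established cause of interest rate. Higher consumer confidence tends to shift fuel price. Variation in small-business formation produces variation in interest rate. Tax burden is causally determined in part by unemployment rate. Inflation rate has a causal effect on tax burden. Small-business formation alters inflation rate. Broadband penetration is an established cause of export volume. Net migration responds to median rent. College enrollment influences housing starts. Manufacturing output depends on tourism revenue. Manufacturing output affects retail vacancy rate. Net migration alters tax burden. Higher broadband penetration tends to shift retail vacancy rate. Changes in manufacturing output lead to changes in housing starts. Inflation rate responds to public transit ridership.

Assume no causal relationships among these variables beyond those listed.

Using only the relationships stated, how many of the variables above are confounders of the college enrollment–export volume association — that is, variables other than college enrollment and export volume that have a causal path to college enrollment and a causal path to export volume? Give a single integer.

The common causes are: public transit ridership (to college enrollment via public transit ridership → interest rate → tourism revenue → college enrollment; to export volume via public transit ridership → inflation rate → tax burden → export volume); small-business formation (to college enrollment via small-business formation → interest rate → tourism revenue → college enrollment; to export volume via small-business formation → inflation rate → tax burden → export volume).
Every other variable lacks a causal path to at least one of college enrollment and export volume.

2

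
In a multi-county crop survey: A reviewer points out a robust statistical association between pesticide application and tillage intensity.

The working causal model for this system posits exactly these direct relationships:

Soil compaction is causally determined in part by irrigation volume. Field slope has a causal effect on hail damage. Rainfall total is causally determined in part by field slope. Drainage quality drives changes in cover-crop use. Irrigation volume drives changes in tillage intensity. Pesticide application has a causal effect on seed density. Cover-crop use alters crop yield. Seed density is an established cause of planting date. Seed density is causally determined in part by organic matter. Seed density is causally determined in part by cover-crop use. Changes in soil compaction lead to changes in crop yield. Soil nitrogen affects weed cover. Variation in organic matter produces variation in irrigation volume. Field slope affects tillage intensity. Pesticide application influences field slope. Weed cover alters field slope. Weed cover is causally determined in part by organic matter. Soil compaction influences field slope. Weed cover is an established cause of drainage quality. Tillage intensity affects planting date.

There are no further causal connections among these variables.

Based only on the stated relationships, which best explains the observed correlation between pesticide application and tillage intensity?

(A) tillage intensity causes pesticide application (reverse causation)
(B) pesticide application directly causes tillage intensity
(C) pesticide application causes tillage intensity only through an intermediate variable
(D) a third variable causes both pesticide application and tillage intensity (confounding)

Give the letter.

Pesticide application reaches tillage intensity through pesticide application → field slope → tillage intensity — an indirect causal chain with no direct pesticide application → tillage intensity link. No variable causes both pesticide application and tillage intensity, so confounding is ruled out; the effect is mediated.

C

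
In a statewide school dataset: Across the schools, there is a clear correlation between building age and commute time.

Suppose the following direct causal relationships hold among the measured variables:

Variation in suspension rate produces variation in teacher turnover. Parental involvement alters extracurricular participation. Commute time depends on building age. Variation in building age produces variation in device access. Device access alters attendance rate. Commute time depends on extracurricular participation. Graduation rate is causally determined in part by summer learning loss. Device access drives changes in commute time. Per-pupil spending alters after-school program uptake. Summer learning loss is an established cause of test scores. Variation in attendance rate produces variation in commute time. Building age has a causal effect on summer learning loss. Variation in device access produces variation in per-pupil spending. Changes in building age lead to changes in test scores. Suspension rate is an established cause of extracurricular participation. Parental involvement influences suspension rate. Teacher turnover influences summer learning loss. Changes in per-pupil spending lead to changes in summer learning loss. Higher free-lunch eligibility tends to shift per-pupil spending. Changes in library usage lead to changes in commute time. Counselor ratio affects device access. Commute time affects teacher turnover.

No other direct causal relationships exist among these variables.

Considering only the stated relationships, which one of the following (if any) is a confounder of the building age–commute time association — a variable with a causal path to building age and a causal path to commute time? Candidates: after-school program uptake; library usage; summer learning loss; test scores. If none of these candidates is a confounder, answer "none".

none

None of the listed candidates has causal paths to both building age and commute time in the stated relationships, so none is a common cause.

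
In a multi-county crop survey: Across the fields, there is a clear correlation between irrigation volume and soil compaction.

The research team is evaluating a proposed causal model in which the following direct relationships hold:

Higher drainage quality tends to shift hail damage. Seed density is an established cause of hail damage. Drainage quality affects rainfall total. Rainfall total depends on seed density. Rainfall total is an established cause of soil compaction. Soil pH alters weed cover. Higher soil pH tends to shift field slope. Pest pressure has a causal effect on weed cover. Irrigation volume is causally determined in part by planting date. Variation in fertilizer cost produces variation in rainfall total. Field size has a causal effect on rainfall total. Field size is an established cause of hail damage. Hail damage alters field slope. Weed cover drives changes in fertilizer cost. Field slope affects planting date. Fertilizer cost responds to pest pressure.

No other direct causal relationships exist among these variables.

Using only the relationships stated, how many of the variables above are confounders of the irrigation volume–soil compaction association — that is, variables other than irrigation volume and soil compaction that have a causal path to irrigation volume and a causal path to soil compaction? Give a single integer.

4

The common causes are: drainage quality (to irrigation volume via drainage quality → hail damage → field slope → planting date → irrigation volume; to soil compaction via drainage quality → rainfall total → soil compaction); field size (to irrigation volume via field size → hail damage → field slope → planting date → irrigation volume; to soil compaction via field size → rainfall total → soil compaction); seed density (to irrigation volume via seed density → hail damage → field slope → planting date → irrigation volume; to soil compaction via seed density → rainfall total → soil compaction); soil pH (to irrigation volume via soil pH → field slope → planting date → irrigation volume; to soil compaction via soil pH → weed cover → fertilizer cost → rainfall total → soil compaction).
Every other variable lacks a causal path to at least one of irrigation volume and soil compaction.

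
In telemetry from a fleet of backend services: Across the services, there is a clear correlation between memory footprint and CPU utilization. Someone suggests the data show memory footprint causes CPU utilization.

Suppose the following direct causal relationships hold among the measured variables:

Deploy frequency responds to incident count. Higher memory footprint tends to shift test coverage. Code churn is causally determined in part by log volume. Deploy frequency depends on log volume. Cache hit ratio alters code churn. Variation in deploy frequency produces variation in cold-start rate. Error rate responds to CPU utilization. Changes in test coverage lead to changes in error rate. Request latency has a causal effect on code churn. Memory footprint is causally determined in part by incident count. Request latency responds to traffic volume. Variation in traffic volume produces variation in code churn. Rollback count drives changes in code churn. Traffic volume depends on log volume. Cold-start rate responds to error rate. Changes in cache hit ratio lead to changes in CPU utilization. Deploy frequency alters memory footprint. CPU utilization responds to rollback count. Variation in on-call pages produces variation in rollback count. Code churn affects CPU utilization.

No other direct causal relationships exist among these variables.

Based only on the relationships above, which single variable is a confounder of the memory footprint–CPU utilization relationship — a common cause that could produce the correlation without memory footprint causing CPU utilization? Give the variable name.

log volume

Log volume has a causal path to memory footprint (log volume → deploy frequency → memory footprint) and a separate causal path to CPU utilization (log volume → code churn → CPU utilization), so it is a common cause of both.
No stated relationship gives memory footprint a causal route to CPU utilization, so the correlation is explained by the shared upstream cause rather than a direct effect.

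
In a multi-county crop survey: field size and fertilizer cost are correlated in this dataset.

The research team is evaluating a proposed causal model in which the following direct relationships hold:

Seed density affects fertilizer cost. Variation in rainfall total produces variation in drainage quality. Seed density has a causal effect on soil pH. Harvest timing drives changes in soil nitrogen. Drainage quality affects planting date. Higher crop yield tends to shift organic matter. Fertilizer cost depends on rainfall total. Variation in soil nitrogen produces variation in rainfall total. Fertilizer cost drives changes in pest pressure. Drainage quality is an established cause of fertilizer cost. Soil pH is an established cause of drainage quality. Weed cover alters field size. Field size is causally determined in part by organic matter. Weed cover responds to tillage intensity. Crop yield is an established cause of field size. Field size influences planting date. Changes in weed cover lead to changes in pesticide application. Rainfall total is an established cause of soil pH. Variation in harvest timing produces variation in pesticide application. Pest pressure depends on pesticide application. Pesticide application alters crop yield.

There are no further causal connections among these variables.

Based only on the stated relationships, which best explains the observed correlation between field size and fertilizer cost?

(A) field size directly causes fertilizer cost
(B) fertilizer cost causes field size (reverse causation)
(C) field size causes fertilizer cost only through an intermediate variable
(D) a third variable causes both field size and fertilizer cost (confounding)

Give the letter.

Harvest timing causes field size (harvest timing → pesticide application → crop yield → field size) and fertilizer cost (harvest timing → soil nitrogen → rainfall total → fertilizer cost) — a common cause creating the correlation.
There is no stated path from field size to fertilizer cost or from fertilizer cost to field size, so neither direct nor reverse causation applies.

D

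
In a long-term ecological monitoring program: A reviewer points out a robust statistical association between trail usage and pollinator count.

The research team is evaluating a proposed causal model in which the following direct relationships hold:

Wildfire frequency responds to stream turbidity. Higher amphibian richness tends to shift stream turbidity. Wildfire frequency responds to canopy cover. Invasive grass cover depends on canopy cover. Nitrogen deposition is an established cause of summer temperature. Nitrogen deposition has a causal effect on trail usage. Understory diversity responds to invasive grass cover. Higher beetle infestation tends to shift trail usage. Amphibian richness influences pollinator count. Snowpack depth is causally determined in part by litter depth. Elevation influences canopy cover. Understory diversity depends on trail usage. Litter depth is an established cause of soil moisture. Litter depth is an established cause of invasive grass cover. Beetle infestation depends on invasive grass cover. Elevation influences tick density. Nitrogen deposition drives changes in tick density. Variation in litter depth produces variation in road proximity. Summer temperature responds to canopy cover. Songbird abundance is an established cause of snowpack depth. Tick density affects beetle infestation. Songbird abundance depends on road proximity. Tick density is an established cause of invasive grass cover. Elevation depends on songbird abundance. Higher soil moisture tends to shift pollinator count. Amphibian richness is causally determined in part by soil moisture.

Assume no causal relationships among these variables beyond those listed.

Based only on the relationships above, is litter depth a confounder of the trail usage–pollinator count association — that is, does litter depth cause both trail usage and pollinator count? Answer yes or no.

Litter depth has a causal path to trail usage (litter depth → invasive grass cover → beetle infestation → trail usage) and to pollinator count (litter depth → soil moisture → pollinator count), so it is a common cause of both — a confounder.

yes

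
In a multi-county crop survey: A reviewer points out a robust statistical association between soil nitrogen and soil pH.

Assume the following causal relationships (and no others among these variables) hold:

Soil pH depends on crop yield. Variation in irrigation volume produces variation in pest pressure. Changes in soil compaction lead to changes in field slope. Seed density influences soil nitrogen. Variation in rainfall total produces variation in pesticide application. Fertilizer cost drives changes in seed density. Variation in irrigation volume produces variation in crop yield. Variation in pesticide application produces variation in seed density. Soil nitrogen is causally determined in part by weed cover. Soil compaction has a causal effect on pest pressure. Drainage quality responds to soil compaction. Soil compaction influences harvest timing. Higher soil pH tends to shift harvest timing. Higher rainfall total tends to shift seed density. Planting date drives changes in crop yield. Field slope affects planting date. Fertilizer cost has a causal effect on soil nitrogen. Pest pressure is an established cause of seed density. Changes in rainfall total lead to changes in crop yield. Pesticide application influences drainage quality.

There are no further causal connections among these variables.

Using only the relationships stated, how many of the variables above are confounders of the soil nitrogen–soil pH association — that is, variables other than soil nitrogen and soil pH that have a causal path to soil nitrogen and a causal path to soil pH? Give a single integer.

3

The common causes are: irrigation volume (to soil nitrogen via irrigation volume → pest pressure → seed density → soil nitrogen; to soil pH via irrigation volume → crop yield → soil pH); rainfall total (to soil nitrogen via rainfall total → seed density → soil nitrogen; to soil pH via rainfall total → crop yield → soil pH); soil compaction (to soil nitrogen via soil compaction → pest pressure → seed density → soil nitrogen; to soil pH via soil compaction → field slope → planting date → crop yield → soil pH).
Every other variable lacks a causal path to at least one of soil nitrogen and soil pH.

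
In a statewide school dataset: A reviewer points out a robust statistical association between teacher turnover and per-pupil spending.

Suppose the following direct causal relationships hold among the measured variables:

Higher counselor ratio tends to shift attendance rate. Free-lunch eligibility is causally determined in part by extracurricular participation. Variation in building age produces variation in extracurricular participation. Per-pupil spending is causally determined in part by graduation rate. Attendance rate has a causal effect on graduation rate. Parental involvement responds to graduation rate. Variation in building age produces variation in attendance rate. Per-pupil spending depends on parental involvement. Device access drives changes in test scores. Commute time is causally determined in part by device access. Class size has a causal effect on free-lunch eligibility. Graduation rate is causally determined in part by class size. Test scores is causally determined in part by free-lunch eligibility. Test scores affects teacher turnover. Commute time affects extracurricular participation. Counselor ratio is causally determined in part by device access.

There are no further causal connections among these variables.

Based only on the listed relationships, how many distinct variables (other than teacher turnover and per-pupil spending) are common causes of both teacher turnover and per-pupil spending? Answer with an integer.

3

The common causes are: building age (to teacher turnover via building age → extracurricular participation → free-lunch eligibility → test scores → teacher turnover; to per-pupil spending via building age → attendance rate → graduation rate → per-pupil spending); class size (to teacher turnover via class size → free-lunch eligibility → test scores → teacher turnover; to per-pupil spending via class size → graduation rate → per-pupil spending); device access (to teacher turnover via device access → test scores → teacher turnover; to per-pupil spending via device access → counselor ratio → attendance rate → graduation rate → per-pupil spending).
Every other variable lacks a causal path to at least one of teacher turnover and per-pupil spending.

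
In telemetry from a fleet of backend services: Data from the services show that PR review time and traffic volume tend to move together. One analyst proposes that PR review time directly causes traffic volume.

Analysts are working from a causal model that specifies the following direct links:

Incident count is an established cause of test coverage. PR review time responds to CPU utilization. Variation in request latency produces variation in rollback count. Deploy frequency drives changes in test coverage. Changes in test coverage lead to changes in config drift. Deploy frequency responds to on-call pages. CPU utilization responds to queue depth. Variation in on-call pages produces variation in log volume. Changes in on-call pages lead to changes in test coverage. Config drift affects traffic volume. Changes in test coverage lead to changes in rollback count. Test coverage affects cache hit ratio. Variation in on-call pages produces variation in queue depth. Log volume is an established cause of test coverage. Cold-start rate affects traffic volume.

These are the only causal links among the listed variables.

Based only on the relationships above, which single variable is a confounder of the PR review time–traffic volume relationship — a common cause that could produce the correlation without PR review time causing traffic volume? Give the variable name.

On-call pages has a causal path to PR review time (on-call pages → queue depth → CPU utilization → PR review time) and a separate causal path to traffic volume (on-call pages → test coverage → config drift → traffic volume), so it is a common cause of both.
No stated relationship gives PR review time a causal route to traffic volume, so the correlation is explained by the shared upstream cause rather than a direct effect.

on-call pages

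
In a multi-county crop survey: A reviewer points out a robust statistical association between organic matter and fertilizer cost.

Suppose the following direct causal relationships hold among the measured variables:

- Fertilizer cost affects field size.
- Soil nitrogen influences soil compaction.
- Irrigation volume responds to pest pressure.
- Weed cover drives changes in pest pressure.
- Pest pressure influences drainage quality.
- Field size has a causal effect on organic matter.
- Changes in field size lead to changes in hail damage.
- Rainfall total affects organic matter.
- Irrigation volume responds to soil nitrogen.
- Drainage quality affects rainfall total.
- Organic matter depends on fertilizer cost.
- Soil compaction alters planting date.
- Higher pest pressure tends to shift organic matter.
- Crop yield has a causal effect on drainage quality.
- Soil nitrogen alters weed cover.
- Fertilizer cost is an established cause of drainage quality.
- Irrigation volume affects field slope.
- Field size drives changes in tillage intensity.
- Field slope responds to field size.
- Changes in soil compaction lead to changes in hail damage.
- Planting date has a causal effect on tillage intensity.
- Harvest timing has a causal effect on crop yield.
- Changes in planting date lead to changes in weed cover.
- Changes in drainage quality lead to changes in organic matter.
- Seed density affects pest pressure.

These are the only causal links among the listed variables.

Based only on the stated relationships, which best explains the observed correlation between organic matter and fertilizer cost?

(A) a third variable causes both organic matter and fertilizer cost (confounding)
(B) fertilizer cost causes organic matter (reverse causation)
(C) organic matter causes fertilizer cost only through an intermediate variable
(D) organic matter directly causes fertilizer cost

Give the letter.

The stated link runs fertilizer cost → organic matter; organic matter has no causal path to fertilizer cost. No variable causes both, so confounding is ruled out. The correlation reflects reverse causation.

B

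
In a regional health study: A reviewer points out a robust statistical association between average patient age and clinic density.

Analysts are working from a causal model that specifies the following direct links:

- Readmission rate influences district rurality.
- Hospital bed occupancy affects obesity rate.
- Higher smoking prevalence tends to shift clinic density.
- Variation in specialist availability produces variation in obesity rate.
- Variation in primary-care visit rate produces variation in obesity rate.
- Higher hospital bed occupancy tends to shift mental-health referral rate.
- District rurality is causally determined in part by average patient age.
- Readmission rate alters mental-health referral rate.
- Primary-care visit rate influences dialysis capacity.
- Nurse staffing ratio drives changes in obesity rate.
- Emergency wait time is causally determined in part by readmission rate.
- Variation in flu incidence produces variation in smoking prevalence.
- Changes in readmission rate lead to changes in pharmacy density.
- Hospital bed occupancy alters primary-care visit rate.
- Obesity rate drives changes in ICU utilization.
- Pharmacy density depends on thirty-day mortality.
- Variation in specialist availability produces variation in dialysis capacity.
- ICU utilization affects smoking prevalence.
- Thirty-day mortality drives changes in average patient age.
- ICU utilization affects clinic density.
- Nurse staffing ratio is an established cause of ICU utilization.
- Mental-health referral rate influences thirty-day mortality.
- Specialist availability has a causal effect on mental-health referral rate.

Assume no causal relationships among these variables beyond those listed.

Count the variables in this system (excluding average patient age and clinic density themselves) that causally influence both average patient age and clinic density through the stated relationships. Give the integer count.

2

The common causes are: hospital bed occupancy (to average patient age via hospital bed occupancy → mental-health referral rate → thirty-day mortality → average patient age; to clinic density via hospital bed occupancy → obesity rate → ICU utilization → clinic density); specialist availability (to average patient age via specialist availability → mental-health referral rate → thirty-day mortality → average patient age; to clinic density via specialist availability → obesity rate → ICU utilization → clinic density).
Every other variable lacks a causal path to at least one of average patient age and clinic density.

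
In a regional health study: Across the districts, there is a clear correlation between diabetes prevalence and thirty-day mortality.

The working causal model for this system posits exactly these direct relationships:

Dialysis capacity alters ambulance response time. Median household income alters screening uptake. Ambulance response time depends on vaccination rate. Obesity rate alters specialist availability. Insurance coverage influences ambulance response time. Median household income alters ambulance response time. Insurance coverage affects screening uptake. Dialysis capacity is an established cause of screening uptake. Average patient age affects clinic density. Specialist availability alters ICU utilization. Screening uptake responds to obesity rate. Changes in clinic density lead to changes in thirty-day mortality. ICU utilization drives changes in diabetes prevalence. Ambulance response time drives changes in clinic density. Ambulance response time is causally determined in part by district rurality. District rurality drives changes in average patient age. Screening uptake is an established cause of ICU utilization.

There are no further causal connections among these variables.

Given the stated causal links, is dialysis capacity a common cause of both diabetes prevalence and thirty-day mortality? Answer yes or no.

Dialysis capacity has a causal path to diabetes prevalence (dialysis capacity → screening uptake → ICU utilization → diabetes prevalence) and to thirty-day mortality (dialysis capacity → ambulance response time → clinic density → thirty-day mortality), so it is a common cause of both — a confounder.

yes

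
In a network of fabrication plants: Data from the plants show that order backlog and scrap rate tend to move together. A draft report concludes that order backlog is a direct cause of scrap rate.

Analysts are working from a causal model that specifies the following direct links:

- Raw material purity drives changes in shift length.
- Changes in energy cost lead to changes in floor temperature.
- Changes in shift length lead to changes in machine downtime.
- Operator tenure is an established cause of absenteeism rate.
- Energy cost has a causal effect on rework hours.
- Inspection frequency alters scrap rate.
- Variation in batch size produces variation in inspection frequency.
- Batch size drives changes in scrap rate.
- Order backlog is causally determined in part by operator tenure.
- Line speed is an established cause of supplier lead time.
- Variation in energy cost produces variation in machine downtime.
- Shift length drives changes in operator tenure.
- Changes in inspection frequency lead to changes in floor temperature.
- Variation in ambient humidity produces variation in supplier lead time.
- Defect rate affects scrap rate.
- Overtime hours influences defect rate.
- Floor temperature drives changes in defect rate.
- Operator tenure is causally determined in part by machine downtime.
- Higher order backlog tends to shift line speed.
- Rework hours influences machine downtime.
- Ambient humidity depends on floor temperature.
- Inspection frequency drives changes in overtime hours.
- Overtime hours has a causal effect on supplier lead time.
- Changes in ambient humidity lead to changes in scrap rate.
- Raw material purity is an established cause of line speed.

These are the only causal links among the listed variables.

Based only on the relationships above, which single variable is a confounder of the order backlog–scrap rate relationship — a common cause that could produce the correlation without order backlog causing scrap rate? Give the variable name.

energy cost

Energy cost has a causal path to order backlog (energy cost → machine downtime → operator tenure → order backlog) and a separate causal path to scrap rate (energy cost → floor temperature → defect rate → scrap rate), so it is a common cause of both.
No stated relationship gives order backlog a causal route to scrap rate, so the correlation is explained by the shared upstream cause rather than a direct effect.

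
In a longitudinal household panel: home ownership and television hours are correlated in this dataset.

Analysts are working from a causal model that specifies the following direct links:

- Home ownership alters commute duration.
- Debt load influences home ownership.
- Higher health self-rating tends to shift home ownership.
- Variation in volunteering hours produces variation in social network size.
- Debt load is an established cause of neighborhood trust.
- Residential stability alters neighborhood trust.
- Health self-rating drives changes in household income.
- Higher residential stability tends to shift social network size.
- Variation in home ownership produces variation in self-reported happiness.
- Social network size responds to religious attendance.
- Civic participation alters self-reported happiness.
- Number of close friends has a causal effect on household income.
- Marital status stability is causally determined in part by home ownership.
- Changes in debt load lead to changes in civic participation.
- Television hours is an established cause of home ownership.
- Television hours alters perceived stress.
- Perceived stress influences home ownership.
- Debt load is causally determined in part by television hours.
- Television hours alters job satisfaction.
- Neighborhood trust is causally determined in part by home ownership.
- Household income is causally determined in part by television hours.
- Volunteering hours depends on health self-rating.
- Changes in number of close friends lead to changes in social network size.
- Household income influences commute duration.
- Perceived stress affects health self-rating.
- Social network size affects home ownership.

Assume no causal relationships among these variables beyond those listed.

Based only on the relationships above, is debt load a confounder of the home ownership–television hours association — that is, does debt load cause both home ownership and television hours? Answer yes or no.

no

Debt load has no stated causal path to television hours. A confounder must cause both variables, so debt load does not qualify.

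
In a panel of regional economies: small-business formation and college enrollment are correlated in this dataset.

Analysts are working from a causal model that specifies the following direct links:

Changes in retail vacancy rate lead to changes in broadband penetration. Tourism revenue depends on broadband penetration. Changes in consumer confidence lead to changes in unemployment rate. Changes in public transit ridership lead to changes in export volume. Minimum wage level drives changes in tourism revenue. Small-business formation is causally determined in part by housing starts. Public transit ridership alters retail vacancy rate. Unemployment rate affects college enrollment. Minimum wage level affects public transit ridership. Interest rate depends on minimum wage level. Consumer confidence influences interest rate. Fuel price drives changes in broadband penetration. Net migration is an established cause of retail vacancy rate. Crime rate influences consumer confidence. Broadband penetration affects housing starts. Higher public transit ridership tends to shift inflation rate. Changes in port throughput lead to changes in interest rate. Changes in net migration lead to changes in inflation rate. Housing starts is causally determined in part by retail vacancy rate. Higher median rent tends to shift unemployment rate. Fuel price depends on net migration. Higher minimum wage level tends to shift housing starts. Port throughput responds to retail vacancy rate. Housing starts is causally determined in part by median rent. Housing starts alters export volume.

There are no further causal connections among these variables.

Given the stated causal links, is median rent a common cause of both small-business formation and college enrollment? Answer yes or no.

yes

Median rent has a causal path to small-business formation (median rent → housing starts → small-business formation) and to college enrollment (median rent → unemployment rate → college enrollment), so it is a common cause of both — a confounder.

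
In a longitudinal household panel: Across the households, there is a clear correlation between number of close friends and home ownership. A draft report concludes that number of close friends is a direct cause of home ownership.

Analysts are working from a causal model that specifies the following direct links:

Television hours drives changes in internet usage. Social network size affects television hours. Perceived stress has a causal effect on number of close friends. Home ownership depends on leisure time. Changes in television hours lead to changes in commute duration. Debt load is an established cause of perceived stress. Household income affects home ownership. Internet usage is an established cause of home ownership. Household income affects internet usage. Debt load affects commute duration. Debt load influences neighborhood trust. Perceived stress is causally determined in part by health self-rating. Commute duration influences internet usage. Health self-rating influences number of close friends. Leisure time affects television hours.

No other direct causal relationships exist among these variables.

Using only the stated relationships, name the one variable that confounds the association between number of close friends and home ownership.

Debt load has a causal path to number of close friends (debt load → perceived stress → number of close friends) and a separate causal path to home ownership (debt load → commute duration → internet usage → home ownership), so it is a common cause of both.
No stated relationship gives number of close friends a causal route to home ownership, so the correlation is explained by the shared upstream cause rather than a direct effect.

debt load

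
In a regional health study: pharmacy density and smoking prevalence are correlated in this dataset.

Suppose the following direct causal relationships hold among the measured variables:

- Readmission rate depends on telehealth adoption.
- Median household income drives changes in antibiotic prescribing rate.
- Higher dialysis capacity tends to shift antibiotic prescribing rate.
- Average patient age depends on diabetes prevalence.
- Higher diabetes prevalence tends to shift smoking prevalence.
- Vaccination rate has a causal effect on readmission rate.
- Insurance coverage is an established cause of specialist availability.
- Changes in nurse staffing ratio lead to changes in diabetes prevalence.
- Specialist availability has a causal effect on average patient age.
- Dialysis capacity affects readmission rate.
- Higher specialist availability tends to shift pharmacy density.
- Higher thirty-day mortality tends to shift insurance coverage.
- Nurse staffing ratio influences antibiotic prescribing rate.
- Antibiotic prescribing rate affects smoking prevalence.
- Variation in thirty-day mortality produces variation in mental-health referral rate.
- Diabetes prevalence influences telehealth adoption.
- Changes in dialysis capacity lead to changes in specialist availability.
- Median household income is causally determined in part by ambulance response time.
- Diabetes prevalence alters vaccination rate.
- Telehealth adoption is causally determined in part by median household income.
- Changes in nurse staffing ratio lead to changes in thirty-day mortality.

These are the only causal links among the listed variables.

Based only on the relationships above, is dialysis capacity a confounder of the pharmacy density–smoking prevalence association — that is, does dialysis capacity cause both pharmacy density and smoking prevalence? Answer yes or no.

Dialysis capacity has a causal path to pharmacy density (dialysis capacity → specialist availability → pharmacy density) and to smoking prevalence (dialysis capacity → antibiotic prescribing rate → smoking prevalence), so it is a common cause of both — a confounder.

yes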